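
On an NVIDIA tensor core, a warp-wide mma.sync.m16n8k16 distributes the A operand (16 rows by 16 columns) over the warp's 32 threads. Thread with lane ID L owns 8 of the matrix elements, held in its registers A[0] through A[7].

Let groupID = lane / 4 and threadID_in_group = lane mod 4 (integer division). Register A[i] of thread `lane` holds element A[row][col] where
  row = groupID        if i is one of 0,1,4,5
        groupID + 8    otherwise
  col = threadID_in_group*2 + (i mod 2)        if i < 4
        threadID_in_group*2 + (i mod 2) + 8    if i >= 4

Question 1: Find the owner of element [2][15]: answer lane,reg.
11,5

r:2=>grp=2,rB=0  c:15=>cB=1,tig=3,lo=1
L=2*4+3=11  i=1*4+0*2+1=5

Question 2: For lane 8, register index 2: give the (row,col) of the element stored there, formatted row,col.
10,0

L=8=>grp=8>>2=2, tig=8&3=0
[2]=>row 2+8=10  col 0·2+0+0=0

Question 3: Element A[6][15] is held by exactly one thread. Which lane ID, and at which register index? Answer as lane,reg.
27,5

r=6→G=6,rhi=0  c=15→chi=1,T=3,p=1
L=6*4+3=27  i=1*4+0*2+1=5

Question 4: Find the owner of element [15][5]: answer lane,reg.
r=15→G=7,rhi=1  c=5→chi=0,T=2,p=1
L=7*4+2=30  i=0*4+1*2+1=3

30,3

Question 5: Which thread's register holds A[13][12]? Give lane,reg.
r:13=>grp=5,rB=1  c:12=>cB=1,tig=2,lo=0
L=5*4+2=22  i=1*4+1*2+0=6

22,6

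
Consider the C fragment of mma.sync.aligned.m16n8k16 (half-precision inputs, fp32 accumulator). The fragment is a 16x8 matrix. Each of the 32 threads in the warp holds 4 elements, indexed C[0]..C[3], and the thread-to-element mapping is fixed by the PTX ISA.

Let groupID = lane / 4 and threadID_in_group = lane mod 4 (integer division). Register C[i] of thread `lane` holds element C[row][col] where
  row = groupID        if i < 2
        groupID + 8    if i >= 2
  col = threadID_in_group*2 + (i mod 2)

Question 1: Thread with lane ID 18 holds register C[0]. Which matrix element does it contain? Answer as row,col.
4,4

lane 18: gr=4 (18/4), th=2 (18%4)
i=0: r=4+0=4, c=2*2+0=4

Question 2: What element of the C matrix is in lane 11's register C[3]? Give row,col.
lane 11->11/4=2, 11 mod 4=3
i=3  r:2+8->10  c:2·3+1->7

10,7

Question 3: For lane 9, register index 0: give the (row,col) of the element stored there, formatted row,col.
lane 9=>9/4=2, 9 mod 4=1
i=0  r:2+0=>2  c:2·1+0=>2

2,2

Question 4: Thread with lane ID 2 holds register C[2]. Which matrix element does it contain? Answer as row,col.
lane 2: G=0 (2/4), T=2 (2%4)
i=2: r=0+8=8, c=2*2+0=4

8,4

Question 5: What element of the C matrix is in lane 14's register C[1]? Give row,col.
3,5

L=14->gid=14>>2=3, tid=14&3=2
[1]->row 3+0=3  col 2·2+1=5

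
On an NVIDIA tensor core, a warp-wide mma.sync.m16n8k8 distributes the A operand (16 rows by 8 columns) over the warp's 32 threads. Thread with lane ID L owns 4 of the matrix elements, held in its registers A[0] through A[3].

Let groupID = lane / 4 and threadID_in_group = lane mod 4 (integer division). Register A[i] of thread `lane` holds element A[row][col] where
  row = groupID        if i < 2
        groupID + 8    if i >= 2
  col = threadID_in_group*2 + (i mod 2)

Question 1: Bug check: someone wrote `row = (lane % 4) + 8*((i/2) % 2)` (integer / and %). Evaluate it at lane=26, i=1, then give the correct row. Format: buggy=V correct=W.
`(lane % 4) + 8*((i/2) % 2)`[26,1]=>2
L=26=>grp=26>>2=6, tig=26&3=2
[1]=>row 6+0=6  col 2·2+1=5
row: 2 vs 6

buggy=2 correct=6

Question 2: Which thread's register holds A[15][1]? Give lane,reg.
r=15->g=7,rb=1  c=1->t=0,b0=1
L=7*4+0=28  i=1*2+1=3

28,3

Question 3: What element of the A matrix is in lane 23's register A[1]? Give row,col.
lane 23: g=5 (23/4), t=3 (23%4)
i=1: r=5+0=5, c=3*2+1=7

5,7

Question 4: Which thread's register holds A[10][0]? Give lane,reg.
8,2

r=10→G=2,rhi=1  c=0→T=0,p=0
L=2*4+0=8  i=1*2+0=2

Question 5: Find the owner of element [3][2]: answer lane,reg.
r: 3->gid=3,r8=0  c: 2->tid=1,i&1=0
L=3*4+1=13  i=0*2+0=0

13,0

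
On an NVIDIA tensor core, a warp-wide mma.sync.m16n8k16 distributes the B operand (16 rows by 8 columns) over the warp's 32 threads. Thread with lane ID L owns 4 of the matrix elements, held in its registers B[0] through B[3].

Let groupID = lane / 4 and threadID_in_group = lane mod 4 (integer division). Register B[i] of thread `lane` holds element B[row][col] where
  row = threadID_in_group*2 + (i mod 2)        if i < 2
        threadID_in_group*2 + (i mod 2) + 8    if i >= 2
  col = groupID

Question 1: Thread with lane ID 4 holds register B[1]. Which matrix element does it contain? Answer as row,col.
lane 4=>4/4=1, 4 mod 4=0
i=1  r:2·0+1+0=>1  c:1

1,1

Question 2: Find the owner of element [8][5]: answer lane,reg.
c=5⇒gr=5  r=8⇒Rb=1,th=0,odd=0
L=5*4+0=20  i=1*2+0=2

20,2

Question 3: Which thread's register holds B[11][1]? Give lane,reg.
c:1=>grp=1  r:11=>rB=1,tig=1,lo=1
L=1*4+1=5  i=1*2+1=3

5,3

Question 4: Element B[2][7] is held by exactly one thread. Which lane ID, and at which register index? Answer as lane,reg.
c: 7->gid=7  r: 2->r8=0,tid=1,i&1=0
L=7*4+1=29  i=0*2+0=0

29,0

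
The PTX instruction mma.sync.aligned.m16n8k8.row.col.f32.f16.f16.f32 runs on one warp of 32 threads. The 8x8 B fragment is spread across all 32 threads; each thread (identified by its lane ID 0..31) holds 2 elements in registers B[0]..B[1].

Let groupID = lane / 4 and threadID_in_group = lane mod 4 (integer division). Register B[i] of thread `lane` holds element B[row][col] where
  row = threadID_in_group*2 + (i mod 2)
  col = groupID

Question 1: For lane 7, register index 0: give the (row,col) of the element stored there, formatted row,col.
lane 7: grp=1 (7/4), tig=3 (7%4)
i=0: r=3*2+0=6, c=grp=1

6,1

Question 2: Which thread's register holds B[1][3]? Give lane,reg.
12,1

c: 3->gid=3  r: 1->tid=0,i&1=1
L=3*4+0=12  i=1=1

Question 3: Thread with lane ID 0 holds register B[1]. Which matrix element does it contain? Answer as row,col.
1,0

L=0->g=0>>2=0, t=0&3=0
[1]->row 0·2+1=1  col g=0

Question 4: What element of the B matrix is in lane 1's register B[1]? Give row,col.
lane 1->1/4=0, 1 mod 4=1
i=1  r:2·1+1->3  c:0

3,0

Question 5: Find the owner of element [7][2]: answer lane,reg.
11,1

c=2→G=2  r=7→T=3,p=1
L=2*4+3=11  i=1=1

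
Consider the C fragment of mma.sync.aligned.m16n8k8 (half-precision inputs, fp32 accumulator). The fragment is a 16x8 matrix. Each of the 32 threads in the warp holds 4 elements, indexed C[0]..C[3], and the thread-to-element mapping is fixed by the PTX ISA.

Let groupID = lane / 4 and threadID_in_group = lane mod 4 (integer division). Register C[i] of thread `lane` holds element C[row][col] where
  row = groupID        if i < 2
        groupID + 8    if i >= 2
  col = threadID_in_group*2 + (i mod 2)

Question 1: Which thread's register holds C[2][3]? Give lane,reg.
9,1

r=2->g=2,rb=0  c=3->t=1,b0=1
L=2*4+1=9  i=0*2+1=1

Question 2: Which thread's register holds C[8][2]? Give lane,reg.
1,2

r=8->g=0,rb=1  c=2->t=1,b0=0
L=0*4+1=1  i=1*2+0=2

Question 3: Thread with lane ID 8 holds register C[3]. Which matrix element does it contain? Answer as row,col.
10,1

lane 8⇒8/4=2, 8 mod 4=0
i=3  r:2+8⇒10  c:2·0+1⇒1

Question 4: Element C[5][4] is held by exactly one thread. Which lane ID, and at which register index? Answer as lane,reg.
22,0

r:5=>grp=5,rB=0  c:4=>tig=2,lo=0
L=5*4+2=22  i=0*2+0=0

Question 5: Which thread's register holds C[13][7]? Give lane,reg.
r=13⇒gr=5,Rb=1  c=7⇒th=3,odd=1
L=5*4+3=23  i=1*2+1=3

23,3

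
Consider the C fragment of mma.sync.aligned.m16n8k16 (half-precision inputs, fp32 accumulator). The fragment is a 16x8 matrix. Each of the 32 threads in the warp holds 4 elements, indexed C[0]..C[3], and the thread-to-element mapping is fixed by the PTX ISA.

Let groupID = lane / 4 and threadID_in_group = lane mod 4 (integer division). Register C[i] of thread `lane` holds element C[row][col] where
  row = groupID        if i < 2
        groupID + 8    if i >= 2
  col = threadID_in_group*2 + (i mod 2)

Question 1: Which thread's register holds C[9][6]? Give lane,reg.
7,2

r:9=>grp=1,rB=1  c:6=>tig=3,lo=0
L=1*4+3=7  i=1*2+0=2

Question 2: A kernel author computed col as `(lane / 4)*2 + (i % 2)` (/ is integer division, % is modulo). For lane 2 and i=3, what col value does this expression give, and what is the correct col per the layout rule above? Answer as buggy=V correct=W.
buggy=1 correct=5

`(lane / 4)*2 + (i % 2)`[2,3]→1
lane 2→2/4=0, 2 mod 4=2
i=3  r:0+8→8  c:2·2+1→5
col: 1 vs 5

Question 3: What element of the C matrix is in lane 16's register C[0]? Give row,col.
16: gid=4,tid=0
[0] (4+0,0*2+0) = (4,0)

4,0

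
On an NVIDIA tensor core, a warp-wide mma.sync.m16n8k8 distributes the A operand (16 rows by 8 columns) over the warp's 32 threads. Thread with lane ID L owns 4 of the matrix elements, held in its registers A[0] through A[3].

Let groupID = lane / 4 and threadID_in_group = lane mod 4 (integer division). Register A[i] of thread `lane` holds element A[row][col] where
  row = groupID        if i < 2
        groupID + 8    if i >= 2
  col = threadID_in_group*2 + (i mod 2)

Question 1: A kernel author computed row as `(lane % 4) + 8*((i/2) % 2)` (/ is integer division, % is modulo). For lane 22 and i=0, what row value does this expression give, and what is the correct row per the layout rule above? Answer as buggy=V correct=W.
buggy=2 correct=5

`(lane % 4) + 8*((i/2) % 2)`[22,0]->2
lane 22->22/4=5, 22 mod 4=2
i=0  r:5+0->5  c:2·2+0->4
row: 2 vs 5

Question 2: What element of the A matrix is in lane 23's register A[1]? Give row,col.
5,7

L=23->g=23>>2=5, t=23&3=3
[1]->row 5+0=5  col 3·2+1=7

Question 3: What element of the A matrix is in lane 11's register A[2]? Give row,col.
L=11⇒gr=11>>2=2, th=11&3=3
[2]⇒row 2+8=10  col 3·2+0=6

10,6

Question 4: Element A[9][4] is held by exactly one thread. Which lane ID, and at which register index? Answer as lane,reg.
r: 9->gid=1,r8=1  c: 4->tid=2,i&1=0
L=1*4+2=6  i=1*2+0=2

6,2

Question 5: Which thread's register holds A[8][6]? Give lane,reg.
r=8→G=0,rhi=1  c=6→T=3,p=0
L=0*4+3=3  i=1*2+0=2

3,2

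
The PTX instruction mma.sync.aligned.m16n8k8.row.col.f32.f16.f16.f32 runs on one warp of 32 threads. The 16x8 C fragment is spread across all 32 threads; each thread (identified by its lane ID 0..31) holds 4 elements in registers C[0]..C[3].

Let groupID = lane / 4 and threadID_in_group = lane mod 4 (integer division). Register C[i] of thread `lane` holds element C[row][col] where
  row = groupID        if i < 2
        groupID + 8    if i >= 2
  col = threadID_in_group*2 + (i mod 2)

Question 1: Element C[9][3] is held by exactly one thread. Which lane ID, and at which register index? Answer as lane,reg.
r=9->g=1,rb=1  c=3->t=1,b0=1
L=1*4+1=5  i=1*2+1=3

5,3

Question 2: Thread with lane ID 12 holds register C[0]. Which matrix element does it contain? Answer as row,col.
3,0

L=12=>grp=12>>2=3, tig=12&3=0
[0]=>row 3+0=3  col 0·2+0=0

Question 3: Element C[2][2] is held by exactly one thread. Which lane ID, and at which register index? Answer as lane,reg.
9,0

r=2→G=2,rhi=0  c=2→T=1,p=0
L=2*4+1=9  i=0*2+0=0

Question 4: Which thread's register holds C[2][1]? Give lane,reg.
r=2→G=2,rhi=0  c=1→T=0,p=1
L=2*4+0=8  i=0*2+1=1

8,1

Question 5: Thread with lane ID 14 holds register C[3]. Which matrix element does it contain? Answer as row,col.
11,5

lane 14: g=3 (14/4), t=2 (14%4)
i=3: r=3+8=11, c=2*2+1=5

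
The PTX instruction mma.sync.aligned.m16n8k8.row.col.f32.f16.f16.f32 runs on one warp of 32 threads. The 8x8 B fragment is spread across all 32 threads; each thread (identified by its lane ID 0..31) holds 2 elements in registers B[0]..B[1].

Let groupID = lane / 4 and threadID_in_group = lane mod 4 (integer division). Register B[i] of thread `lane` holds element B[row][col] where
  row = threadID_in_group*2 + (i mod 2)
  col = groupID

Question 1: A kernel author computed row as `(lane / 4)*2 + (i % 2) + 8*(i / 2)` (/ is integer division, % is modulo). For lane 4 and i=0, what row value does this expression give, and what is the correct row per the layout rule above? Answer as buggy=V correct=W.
`(lane / 4)*2 + (i % 2) + 8*(i / 2)`[4,0]->2
lane 4: g=1 (4/4), t=0 (4%4)
i=0: r=0*2+0=0, c=g=1
row: 2 vs 0

buggy=2 correct=0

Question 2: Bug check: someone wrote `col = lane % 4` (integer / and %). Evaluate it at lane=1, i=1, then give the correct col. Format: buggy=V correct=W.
buggy=1 correct=0

`lane % 4`[1,1]->1
L=1->gid=1>>2=0, tid=1&3=1
[1]->row 1·2+1=3  col gid=0
col: 1 vs 0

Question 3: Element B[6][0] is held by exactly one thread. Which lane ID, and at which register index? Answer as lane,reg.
3,0

c=0→G=0  r=6→T=3,p=0
L=0*4+3=3  i=0=0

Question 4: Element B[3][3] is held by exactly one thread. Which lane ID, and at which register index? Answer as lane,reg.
c:3=>grp=3  r:3=>tig=1,lo=1
L=3*4+1=13  i=1=1

13,1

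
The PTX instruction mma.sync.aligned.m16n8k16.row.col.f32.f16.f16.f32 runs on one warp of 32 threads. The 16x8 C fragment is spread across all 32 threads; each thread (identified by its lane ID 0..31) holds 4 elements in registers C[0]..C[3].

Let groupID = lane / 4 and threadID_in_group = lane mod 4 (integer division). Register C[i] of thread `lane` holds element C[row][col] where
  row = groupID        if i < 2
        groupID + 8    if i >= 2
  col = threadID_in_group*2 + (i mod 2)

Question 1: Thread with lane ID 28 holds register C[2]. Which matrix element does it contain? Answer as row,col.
15,0

28: g=7,t=0
[2] (7+8,0*2+0) = (15,0)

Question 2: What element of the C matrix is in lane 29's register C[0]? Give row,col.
lane 29: G=7 (29/4), T=1 (29%4)
i=0: r=7+0=7, c=1*2+0=2

7,2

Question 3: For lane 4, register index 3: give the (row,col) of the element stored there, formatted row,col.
9,1

4: G=1,T=0
[3] (1+8,0*2+1) = (9,1)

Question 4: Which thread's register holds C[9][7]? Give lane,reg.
7,3

r=9→G=1,rhi=1  c=7→T=3,p=1
L=1*4+3=7  i=1*2+1=3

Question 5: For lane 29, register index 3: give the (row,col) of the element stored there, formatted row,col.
L=29->g=29>>2=7, t=29&3=1
[3]->row 7+8=15  col 1·2+1=3

15,3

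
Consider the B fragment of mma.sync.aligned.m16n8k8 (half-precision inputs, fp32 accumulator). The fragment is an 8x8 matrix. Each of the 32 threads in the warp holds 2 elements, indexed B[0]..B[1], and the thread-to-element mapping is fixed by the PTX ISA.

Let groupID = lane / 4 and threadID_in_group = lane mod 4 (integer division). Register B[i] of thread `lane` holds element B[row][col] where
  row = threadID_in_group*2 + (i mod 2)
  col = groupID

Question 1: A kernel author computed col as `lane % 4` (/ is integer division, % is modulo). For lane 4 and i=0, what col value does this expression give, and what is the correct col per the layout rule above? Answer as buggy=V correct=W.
buggy=0 correct=1

`lane % 4`[4,0]->0
lane 4: gid=1 (4/4), tid=0 (4%4)
i=0: r=0*2+0=0, c=gid=1
col: 0 vs 1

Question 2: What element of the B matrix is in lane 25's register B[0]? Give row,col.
lane 25->25/4=6, 25 mod 4=1
i=0  r:2·1+0->2  c:6

2,6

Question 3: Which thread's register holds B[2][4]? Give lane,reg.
17,0

c=4→G=4  r=2→T=1,p=0
L=4*4+1=17  i=0=0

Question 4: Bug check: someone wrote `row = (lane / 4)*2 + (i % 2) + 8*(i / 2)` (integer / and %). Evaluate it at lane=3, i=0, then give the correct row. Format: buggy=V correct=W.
`(lane / 4)*2 + (i % 2) + 8*(i / 2)`[3,0]=>0
lane 3=>3/4=0, 3 mod 4=3
i=0  r:2·3+0=>6  c:0
row: 0 vs 6

buggy=0 correct=6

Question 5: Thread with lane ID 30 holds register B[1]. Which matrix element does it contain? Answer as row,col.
5,7

30: gid=7,tid=2
[1] (2*2+1,7) = (5,7)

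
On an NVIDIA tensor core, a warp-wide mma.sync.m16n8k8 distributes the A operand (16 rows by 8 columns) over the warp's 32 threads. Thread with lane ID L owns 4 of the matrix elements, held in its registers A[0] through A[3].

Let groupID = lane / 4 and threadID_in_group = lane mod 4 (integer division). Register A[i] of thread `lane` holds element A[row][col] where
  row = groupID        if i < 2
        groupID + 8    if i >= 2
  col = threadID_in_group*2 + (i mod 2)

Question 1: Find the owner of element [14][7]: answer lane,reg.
r=14->g=6,rb=1  c=7->t=3,b0=1
L=6*4+3=27  i=1*2+1=3

27,3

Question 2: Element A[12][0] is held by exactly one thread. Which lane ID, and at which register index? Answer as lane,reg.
r: 12->gid=4,r8=1  c: 0->tid=0,i&1=0
L=4*4+0=16  i=1*2+0=2

16,2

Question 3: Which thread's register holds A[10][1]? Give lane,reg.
r=10->g=2,rb=1  c=1->t=0,b0=1
L=2*4+0=8  i=1*2+1=3

8,3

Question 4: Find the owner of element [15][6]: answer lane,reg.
31,2

r=15⇒gr=7,Rb=1  c=6⇒th=3,odd=0
L=7*4+3=31  i=1*2+0=2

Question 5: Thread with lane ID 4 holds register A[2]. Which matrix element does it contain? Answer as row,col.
lane 4→4/4=1, 4 mod 4=0
i=2  r:1+8→9  c:2·0+0→0

9,0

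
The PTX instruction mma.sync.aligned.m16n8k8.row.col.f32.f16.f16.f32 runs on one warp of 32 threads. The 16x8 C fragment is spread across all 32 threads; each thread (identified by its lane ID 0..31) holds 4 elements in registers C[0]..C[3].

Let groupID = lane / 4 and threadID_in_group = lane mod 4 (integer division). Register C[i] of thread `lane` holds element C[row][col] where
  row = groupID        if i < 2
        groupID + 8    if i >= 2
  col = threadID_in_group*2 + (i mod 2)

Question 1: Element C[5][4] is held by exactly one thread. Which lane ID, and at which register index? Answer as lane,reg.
22,0

r=5⇒gr=5,Rb=0  c=4⇒th=2,odd=0
L=5*4+2=22  i=0*2+0=0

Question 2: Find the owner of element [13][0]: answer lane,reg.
20,2

r=13⇒gr=5,Rb=1  c=0⇒th=0,odd=0
L=5*4+0=20  i=1*2+0=2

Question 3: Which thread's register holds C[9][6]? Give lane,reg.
7,2

r=9->g=1,rb=1  c=6->t=3,b0=0
L=1*4+3=7  i=1*2+0=2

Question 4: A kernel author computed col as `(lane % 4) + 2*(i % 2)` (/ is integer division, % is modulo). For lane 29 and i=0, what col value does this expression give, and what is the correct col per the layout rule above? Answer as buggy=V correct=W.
`(lane % 4) + 2*(i % 2)`[29,0]->1
lane 29: g=7 (29/4), t=1 (29%4)
i=0: r=7+0=7, c=1*2+0=2
col: 1 vs 2

buggy=1 correct=2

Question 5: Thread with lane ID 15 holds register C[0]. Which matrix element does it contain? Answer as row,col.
lane 15⇒15/4=3, 15 mod 4=3
i=0  r:3+0⇒3  c:2·3+0⇒6

3,6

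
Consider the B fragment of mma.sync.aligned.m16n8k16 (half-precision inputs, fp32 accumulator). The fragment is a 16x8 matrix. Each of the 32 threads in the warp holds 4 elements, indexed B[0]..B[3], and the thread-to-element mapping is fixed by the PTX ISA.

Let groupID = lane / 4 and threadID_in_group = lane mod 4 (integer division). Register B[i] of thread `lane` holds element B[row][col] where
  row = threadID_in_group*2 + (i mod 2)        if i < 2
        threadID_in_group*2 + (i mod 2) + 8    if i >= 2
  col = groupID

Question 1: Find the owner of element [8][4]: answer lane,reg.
16,2

c=4->g=4  r=8->rb=1,t=0,b0=0
L=4*4+0=16  i=1*2+0=2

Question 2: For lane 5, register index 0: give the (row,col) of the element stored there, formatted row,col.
L=5⇒gr=5>>2=1, th=5&3=1
[0]⇒row 1·2+0+0=2  col gr=1

2,1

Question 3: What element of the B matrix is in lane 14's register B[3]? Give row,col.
14: G=3,T=2
[3] (2*2+1+8,3) = (13,3)

13,3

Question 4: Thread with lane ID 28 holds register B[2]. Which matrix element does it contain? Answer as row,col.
8,7

28: gid=7,tid=0
[2] (0*2+0+8,7) = (8,7)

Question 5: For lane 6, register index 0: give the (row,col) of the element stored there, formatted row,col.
4,1

lane 6: gid=1 (6/4), tid=2 (6%4)
i=0: r=2*2+0+0=4, c=gid=1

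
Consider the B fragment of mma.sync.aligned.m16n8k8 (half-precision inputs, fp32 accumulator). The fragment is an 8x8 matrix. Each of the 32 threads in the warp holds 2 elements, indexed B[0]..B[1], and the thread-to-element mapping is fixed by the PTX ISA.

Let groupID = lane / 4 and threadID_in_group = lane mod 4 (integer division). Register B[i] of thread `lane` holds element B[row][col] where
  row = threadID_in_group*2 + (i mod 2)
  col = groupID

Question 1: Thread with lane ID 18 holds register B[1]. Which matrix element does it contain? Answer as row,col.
18: g=4,t=2
[1] (2*2+1,4) = (5,4)

5,4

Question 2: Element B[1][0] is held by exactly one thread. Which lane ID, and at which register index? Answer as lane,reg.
0,1

c=0->g=0  r=1->t=0,b0=1
L=0*4+0=0  i=1=1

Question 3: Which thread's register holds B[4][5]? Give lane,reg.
22,0

c: 5->gid=5  r: 4->tid=2,i&1=0
L=5*4+2=22  i=0=0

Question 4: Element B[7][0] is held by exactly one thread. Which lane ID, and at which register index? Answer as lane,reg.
c:0=>grp=0  r:7=>tig=3,lo=1
L=0*4+3=3  i=1=1

3,1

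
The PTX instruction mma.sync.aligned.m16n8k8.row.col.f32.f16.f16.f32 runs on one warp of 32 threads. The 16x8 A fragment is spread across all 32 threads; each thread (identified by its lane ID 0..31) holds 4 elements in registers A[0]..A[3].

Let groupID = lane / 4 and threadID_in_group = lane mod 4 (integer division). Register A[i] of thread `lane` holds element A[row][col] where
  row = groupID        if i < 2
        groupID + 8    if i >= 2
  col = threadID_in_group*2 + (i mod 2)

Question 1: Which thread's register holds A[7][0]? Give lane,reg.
r:7=>grp=7,rB=0  c:0=>tig=0,lo=0
L=7*4+0=28  i=0*2+0=0

28,0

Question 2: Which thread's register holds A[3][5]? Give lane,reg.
14,1

r=3→G=3,rhi=0  c=5→T=2,p=1
L=3*4+2=14  i=0*2+1=1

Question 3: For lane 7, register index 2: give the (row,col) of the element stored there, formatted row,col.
9,6

7: grp=1,tig=3
[2] (1+8,3*2+0) = (9,6)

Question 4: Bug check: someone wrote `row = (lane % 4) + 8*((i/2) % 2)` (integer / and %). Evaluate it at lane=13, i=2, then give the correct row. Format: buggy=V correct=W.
buggy=9 correct=11

`(lane % 4) + 8*((i/2) % 2)`[13,2]→9
L=13→G=13>>2=3, T=13&3=1
[2]→row 3+8=11  col 1·2+0=2
row: 9 vs 11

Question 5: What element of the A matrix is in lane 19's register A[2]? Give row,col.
lane 19: gr=4 (19/4), th=3 (19%4)
i=2: r=4+8=12, c=3*2+0=6

12,6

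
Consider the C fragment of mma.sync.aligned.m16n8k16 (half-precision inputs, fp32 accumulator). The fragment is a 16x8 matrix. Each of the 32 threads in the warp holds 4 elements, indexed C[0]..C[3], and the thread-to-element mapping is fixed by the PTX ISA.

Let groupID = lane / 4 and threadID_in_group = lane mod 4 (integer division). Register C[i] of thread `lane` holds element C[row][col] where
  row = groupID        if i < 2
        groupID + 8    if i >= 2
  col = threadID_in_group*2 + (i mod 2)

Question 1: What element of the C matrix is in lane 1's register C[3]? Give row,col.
8,3

lane 1: gr=0 (1/4), th=1 (1%4)
i=3: r=0+8=8, c=1*2+1=3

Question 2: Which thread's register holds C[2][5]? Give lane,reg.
r: 2->gid=2,r8=0  c: 5->tid=2,i&1=1
L=2*4+2=10  i=0*2+1=1

10,1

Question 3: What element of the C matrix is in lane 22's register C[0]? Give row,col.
5,4

lane 22⇒22/4=5, 22 mod 4=2
i=0  r:5+0⇒5  c:2·2+0⇒4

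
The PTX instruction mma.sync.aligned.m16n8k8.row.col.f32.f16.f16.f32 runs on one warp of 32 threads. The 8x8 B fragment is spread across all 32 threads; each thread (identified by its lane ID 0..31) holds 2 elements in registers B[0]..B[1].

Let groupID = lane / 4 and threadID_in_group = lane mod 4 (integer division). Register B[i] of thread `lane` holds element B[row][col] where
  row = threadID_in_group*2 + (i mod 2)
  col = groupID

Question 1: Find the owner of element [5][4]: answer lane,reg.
18,1

c=4->g=4  r=5->t=2,b0=1
L=4*4+2=18  i=1=1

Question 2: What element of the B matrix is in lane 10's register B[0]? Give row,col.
L=10⇒gr=10>>2=2, th=10&3=2
[0]⇒row 2·2+0=4  col gr=2

4,2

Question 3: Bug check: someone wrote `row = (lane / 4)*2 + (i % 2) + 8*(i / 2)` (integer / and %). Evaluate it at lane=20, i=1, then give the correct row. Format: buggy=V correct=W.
buggy=11 correct=1

`(lane / 4)*2 + (i % 2) + 8*(i / 2)`[20,1]→11
L=20→G=20>>2=5, T=20&3=0
[1]→row 0·2+1=1  col G=5
row: 11 vs 1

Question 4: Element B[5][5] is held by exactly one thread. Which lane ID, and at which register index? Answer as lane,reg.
c:5=>grp=5  r:5=>tig=2,lo=1
L=5*4+2=22  i=1=1

22,1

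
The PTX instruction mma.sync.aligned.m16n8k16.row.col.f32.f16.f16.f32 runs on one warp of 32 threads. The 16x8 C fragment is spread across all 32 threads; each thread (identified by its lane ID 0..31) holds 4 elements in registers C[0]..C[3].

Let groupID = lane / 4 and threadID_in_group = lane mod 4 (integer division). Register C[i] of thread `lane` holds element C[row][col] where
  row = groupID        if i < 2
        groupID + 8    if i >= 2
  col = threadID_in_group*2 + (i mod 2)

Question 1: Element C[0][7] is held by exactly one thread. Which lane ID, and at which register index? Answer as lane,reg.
3,1

r=0->g=0,rb=0  c=7->t=3,b0=1
L=0*4+3=3  i=0*2+1=1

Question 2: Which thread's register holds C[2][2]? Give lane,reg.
r=2→G=2,rhi=0  c=2→T=1,p=0
L=2*4+1=9  i=0*2+0=0

9,0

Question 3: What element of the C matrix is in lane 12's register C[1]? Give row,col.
12: g=3,t=0
[1] (3+0,0*2+1) = (3,1)

3,1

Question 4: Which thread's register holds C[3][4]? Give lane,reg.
r=3→G=3,rhi=0  c=4→T=2,p=0
L=3*4+2=14  i=0*2+0=0

14,0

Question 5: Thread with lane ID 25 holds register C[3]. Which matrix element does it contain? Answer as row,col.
lane 25→25/4=6, 25 mod 4=1
i=3  r:6+8→14  c:2·1+1→3

14,3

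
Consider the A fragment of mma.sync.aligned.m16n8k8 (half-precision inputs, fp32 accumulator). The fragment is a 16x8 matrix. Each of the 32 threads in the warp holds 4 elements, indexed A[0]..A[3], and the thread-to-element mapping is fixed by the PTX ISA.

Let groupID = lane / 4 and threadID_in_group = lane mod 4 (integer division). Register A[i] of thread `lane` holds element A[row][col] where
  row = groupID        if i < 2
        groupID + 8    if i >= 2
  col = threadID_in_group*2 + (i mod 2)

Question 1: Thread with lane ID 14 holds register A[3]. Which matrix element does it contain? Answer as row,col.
L=14=>grp=14>>2=3, tig=14&3=2
[3]=>row 3+8=11  col 2·2+1=5

11,5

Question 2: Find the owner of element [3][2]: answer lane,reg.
13,0

r=3→G=3,rhi=0  c=2→T=1,p=0
L=3*4+1=13  i=0*2+0=0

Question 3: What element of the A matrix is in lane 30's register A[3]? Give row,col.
15,5

lane 30: gid=7 (30/4), tid=2 (30%4)
i=3: r=7+8=15, c=2*2+1=5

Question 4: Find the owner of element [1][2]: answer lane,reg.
5,0

r:1=>grp=1,rB=0  c:2=>tig=1,lo=0
L=1*4+1=5  i=0*2+0=0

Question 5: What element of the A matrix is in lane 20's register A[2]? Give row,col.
L=20⇒gr=20>>2=5, th=20&3=0
[2]⇒row 5+8=13  col 0·2+0=0

13,0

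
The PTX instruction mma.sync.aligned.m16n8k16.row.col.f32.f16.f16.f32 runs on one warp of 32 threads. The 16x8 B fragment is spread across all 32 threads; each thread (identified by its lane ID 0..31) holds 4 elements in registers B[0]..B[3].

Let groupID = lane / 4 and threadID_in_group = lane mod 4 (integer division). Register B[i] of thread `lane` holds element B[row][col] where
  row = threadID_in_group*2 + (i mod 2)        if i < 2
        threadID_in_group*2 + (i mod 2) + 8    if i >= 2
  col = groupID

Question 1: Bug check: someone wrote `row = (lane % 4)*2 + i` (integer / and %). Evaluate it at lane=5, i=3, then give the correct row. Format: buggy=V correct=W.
`(lane % 4)*2 + i`[5,3]=>5
5: grp=1,tig=1
[3] (1*2+1+8,1) = (11,1)
row: 5 vs 11

buggy=5 correct=11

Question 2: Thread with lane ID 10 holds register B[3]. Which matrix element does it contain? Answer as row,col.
lane 10⇒10/4=2, 10 mod 4=2
i=3  r:2·2+1+8⇒13  c:2

13,2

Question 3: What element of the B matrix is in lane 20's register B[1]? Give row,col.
lane 20⇒20/4=5, 20 mod 4=0
i=1  r:2·0+1+0⇒1  c:5

1,5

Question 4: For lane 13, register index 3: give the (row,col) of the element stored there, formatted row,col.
lane 13: gr=3 (13/4), th=1 (13%4)
i=3: r=1*2+1+8=11, c=gr=3

11,3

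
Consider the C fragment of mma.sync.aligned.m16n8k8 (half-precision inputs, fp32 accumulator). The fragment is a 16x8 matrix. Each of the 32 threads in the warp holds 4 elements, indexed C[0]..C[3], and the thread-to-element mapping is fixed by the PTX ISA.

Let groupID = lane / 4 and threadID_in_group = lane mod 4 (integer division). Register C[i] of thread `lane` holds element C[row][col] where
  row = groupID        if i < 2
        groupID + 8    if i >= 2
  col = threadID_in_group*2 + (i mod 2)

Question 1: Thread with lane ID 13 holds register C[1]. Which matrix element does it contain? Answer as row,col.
3,3

lane 13->13/4=3, 13 mod 4=1
i=1  r:3+0->3  c:2·1+1->3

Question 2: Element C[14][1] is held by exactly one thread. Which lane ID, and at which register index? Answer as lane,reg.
24,3

r:14=>grp=6,rB=1  c:1=>tig=0,lo=1
L=6*4+0=24  i=1*2+1=3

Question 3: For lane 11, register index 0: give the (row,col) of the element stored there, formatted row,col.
2,6

lane 11→11/4=2, 11 mod 4=3
i=0  r:2+0→2  c:2·3+0→6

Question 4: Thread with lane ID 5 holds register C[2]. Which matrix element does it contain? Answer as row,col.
9,2

L=5=>grp=5>>2=1, tig=5&3=1
[2]=>row 1+8=9  col 1·2+0=2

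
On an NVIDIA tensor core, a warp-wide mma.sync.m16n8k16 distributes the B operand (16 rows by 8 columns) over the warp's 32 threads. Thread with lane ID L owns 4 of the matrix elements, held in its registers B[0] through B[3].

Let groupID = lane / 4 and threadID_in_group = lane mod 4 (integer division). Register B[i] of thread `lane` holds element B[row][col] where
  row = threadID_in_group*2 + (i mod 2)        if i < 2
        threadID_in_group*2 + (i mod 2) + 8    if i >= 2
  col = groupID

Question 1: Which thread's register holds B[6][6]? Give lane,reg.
27,0

c: 6->gid=6  r: 6->r8=0,tid=3,i&1=0
L=6*4+3=27  i=0*2+0=0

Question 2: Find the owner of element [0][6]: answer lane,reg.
24,0

c=6→G=6  r=0→rhi=0,T=0,p=0
L=6*4+0=24  i=0*2+0=0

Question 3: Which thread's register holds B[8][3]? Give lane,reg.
c=3->g=3  r=8->rb=1,t=0,b0=0
L=3*4+0=12  i=1*2+0=2

12,2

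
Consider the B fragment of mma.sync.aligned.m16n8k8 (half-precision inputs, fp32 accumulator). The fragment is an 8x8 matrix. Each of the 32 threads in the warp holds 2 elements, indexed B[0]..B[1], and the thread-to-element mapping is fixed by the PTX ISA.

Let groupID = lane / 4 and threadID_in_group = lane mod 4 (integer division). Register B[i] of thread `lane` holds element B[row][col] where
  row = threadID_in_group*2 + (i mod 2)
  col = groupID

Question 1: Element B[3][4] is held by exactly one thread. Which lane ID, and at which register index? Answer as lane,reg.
17,1

c=4→G=4  r=3→T=1,p=1
L=4*4+1=17  i=1=1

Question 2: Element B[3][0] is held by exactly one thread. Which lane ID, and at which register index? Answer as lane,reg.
1,1

c=0→G=0  r=3→T=1,p=1
L=0*4+1=1  i=1=1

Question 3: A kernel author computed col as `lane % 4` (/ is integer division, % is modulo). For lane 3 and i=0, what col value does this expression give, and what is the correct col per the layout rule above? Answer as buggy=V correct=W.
`lane % 4`[3,0]⇒3
3: gr=0,th=3
[0] (3*2+0,0) = (6,0)
col: 3 vs 0

buggy=3 correct=0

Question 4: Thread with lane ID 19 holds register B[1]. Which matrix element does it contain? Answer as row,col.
7,4

lane 19: gr=4 (19/4), th=3 (19%4)
i=1: r=3*2+1=7, c=gr=4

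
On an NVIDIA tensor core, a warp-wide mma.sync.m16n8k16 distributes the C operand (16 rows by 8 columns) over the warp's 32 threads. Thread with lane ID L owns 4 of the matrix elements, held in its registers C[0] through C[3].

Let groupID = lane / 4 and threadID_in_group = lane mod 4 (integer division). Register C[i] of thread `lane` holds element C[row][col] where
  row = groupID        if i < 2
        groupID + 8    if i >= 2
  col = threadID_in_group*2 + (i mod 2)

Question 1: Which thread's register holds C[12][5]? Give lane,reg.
18,3

r: 12->gid=4,r8=1  c: 5->tid=2,i&1=1
L=4*4+2=18  i=1*2+1=3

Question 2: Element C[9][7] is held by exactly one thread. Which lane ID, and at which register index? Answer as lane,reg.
7,3

r=9->g=1,rb=1  c=7->t=3,b0=1
L=1*4+3=7  i=1*2+1=3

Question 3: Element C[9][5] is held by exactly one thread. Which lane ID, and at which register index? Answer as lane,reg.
6,3

r: 9->gid=1,r8=1  c: 5->tid=2,i&1=1
L=1*4+2=6  i=1*2+1=3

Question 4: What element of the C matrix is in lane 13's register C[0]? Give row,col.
3,2

lane 13: grp=3 (13/4), tig=1 (13%4)
i=0: r=3+0=3, c=1*2+0=2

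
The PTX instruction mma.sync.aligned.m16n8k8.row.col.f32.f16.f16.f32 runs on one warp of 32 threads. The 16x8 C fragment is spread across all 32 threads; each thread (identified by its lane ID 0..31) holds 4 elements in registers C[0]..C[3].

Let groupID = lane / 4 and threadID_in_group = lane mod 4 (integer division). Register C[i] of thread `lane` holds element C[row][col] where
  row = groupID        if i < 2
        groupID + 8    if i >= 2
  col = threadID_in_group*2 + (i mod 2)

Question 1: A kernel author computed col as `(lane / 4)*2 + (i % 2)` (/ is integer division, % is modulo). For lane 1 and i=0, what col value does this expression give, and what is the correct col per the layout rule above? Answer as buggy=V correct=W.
buggy=0 correct=2

`(lane / 4)*2 + (i % 2)`[1,0]->0
lane 1: gid=0 (1/4), tid=1 (1%4)
i=0: r=0+0=0, c=1*2+0=2
col: 0 vs 2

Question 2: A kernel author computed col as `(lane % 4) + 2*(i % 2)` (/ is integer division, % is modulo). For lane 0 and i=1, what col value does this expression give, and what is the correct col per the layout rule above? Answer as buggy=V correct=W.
`(lane % 4) + 2*(i % 2)`[0,1]→2
lane 0: G=0 (0/4), T=0 (0%4)
i=1: r=0+0=0, c=0*2+1=1
col: 2 vs 1

buggy=2 correct=1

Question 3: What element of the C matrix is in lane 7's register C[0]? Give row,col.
lane 7: g=1 (7/4), t=3 (7%4)
i=0: r=1+0=1, c=3*2+0=6

1,6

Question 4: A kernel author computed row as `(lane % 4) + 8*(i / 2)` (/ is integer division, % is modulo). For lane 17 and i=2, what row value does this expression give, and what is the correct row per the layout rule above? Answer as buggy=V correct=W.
buggy=9 correct=12

`(lane % 4) + 8*(i / 2)`[17,2]=>9
17: grp=4,tig=1
[2] (4+8,1*2+0) = (12,2)
row: 9 vs 12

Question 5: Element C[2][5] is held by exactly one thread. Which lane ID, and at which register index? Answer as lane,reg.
r=2⇒gr=2,Rb=0  c=5⇒th=2,odd=1
L=2*4+2=10  i=0*2+1=1

10,1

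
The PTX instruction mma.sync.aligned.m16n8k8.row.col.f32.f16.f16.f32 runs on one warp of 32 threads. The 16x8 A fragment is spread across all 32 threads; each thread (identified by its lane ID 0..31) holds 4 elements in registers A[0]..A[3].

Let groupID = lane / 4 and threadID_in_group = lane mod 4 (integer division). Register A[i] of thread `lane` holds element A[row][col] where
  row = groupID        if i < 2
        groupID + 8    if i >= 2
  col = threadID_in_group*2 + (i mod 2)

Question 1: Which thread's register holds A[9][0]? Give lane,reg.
4,2

r=9→G=1,rhi=1  c=0→T=0,p=0
L=1*4+0=4  i=1*2+0=2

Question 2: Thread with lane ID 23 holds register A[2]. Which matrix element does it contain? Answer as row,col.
13,6

23: gr=5,th=3
[2] (5+8,3*2+0) = (13,6)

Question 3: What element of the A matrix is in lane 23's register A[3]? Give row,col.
13,7

lane 23: grp=5 (23/4), tig=3 (23%4)
i=3: r=5+8=13, c=3*2+1=7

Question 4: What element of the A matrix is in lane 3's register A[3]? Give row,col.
8,7

3: g=0,t=3
[3] (0+8,3*2+1) = (8,7)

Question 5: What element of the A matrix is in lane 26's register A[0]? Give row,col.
26: g=6,t=2
[0] (6+0,2*2+0) = (6,4)

6,4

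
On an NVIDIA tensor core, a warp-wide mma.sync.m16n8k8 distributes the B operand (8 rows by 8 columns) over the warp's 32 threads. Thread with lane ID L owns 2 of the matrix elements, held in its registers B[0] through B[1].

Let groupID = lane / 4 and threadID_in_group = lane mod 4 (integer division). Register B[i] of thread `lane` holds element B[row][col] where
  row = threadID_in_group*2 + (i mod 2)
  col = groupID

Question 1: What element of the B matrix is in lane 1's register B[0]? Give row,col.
lane 1⇒1/4=0, 1 mod 4=1
i=0  r:2·1+0⇒2  c:0

2,0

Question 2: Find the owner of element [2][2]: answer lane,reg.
c=2⇒gr=2  r=2⇒th=1,odd=0
L=2*4+1=9  i=0=0

9,0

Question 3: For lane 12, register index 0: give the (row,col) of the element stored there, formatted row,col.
L=12->g=12>>2=3, t=12&3=0
[0]->row 0·2+0=0  col g=3

0,3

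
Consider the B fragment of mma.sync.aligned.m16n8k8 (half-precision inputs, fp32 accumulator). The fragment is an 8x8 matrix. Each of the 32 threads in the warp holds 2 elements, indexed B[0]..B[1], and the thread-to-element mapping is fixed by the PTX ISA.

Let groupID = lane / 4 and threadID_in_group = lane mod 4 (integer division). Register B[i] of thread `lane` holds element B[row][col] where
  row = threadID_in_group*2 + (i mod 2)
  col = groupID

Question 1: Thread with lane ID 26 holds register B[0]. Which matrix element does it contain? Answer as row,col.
4,6

26: g=6,t=2
[0] (2*2+0,6) = (4,6)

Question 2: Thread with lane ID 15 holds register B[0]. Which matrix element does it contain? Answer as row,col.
6,3

15: grp=3,tig=3
[0] (3*2+0,3) = (6,3)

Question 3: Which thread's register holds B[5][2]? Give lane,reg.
c:2=>grp=2  r:5=>tig=2,lo=1
L=2*4+2=10  i=1=1

10,1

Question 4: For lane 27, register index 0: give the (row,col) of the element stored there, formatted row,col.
6,6

L=27→G=27>>2=6, T=27&3=3
[0]→row 3·2+0=6  col G=6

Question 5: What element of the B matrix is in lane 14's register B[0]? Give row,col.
4,3

14: g=3,t=2
[0] (2*2+0,3) = (4,3)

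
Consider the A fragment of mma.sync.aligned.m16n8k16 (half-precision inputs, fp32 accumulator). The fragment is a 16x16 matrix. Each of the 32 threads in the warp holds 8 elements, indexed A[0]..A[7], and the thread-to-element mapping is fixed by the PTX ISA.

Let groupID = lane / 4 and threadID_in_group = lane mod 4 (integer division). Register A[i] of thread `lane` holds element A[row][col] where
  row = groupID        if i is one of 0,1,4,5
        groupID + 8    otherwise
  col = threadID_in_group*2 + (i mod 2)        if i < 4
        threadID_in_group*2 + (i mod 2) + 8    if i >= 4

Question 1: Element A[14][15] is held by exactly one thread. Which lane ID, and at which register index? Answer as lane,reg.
27,7

r=14→G=6,rhi=1  c=15→chi=1,T=3,p=1
L=6*4+3=27  i=1*4+1*2+1=7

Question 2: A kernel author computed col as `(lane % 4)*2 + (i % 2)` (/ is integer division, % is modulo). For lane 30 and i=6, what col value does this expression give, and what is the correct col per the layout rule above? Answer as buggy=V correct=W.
`(lane % 4)*2 + (i % 2)`[30,6]=>4
L=30=>grp=30>>2=7, tig=30&3=2
[6]=>row 7+8=15  col 2·2+0+8=12
col: 4 vs 12

buggy=4 correct=12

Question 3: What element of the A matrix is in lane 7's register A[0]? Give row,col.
lane 7: gid=1 (7/4), tid=3 (7%4)
i=0: r=1+0=1, c=3*2+0+0=6

1,6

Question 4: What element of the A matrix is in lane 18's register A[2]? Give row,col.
12,4

L=18→G=18>>2=4, T=18&3=2
[2]→row 4+8=12  col 2·2+0+0=4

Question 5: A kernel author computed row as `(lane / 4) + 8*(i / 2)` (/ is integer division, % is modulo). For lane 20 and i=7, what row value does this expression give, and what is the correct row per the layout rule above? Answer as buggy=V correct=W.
buggy=29 correct=13

`(lane / 4) + 8*(i / 2)`[20,7]->29
lane 20->20/4=5, 20 mod 4=0
i=7  r:5+8->13  c:2·0+1+8->9
row: 29 vs 13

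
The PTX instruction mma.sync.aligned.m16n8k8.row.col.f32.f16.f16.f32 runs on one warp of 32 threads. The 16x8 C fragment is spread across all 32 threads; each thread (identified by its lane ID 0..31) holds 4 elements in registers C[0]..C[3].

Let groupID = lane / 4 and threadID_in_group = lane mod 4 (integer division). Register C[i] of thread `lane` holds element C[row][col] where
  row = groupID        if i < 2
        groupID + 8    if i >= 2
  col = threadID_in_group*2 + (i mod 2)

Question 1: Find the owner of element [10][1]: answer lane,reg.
r=10->g=2,rb=1  c=1->t=0,b0=1
L=2*4+0=8  i=1*2+1=3

8,3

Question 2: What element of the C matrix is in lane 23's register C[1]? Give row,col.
5,7

lane 23→23/4=5, 23 mod 4=3
i=1  r:5+0→5  c:2·3+1→7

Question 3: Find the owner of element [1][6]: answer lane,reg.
7,0

r: 1->gid=1,r8=0  c: 6->tid=3,i&1=0
L=1*4+3=7  i=0*2+0=0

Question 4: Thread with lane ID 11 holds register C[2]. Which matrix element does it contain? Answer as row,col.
L=11->g=11>>2=2, t=11&3=3
[2]->row 2+8=10  col 3·2+0=6

10,6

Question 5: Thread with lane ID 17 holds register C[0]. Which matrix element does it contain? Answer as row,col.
4,2

L=17=>grp=17>>2=4, tig=17&3=1
[0]=>row 4+0=4  col 1·2+0=2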